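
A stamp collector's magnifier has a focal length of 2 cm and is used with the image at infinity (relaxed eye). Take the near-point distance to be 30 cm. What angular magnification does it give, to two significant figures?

M = D/f = 30/2 = 15.000.

15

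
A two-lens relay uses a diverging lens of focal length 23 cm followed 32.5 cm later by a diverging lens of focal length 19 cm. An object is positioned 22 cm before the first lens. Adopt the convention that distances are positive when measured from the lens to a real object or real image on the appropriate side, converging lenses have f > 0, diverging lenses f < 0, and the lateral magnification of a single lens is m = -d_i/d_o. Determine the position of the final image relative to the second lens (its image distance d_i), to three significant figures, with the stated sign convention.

-13.2 cm

Lens 1: 1/d_i1 = 1/f_1 - 1/d_o1 = 1/(-23) - 1/22 = -0.08893 cm^-1, so d_i1 = -11.244 cm.
The intermediate image is virtual, 11.244 cm to the left of lens 1, so d_o2 = L - d_i1 = 32.5 - (-11.244) = 43.744 cm.
Lens 2: 1/d_i2 = 1/f_2 - 1/d_o2 = 1/(-19) - 1/(43.744) = -0.07549 cm^-1, so d_i2 = -13.247 cm.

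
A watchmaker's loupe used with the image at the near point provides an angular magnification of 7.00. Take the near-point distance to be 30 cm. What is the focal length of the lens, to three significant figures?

5.00 cm

For the image at the near point, M = 1 + D/f.
f = D/(M - 1) = 30/(7.0 - 1) = 5.000 cm.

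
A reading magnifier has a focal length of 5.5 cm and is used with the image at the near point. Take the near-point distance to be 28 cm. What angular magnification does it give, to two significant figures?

M = 1 + D/f = 1 + 28/5.5 = 6.091.

6.1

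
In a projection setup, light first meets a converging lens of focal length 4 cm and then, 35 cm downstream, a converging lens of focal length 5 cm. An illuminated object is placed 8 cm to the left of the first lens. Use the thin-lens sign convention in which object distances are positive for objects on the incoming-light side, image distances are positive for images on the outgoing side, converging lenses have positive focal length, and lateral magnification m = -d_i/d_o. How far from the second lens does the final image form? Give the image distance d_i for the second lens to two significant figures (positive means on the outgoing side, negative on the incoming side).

Applying the thin-lens equation to the first lens, 1/4 = 1/8 + 1/d_i1, which gives d_i1 = 8.000 cm.
That image sits 27.000 cm in front of the second lens, so d_o2 = 27.000 cm.
Applying the thin-lens equation again with f_2 = 5 cm and d_o2 = 27.000 cm gives d_i2 = 6.136 cm.

6.1 cm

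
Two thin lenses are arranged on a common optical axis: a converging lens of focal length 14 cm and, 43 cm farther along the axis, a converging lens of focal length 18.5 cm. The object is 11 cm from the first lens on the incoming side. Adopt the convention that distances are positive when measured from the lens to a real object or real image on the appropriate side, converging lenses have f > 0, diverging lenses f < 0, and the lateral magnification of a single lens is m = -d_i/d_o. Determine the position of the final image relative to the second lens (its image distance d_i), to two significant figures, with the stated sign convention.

First lens: d_i1 = 1/(1/14 - 1/11) = -51.333 cm.
With d_i1 < 0 the first image is virtual and lies on the object side; the object distance for lens 2 is d_o2 = 43 - (-51.333) = 94.333 cm.
Second lens: d_i2 = 1/(1/18.5 - 1/(94.333)) = 23.013 cm.

23 cm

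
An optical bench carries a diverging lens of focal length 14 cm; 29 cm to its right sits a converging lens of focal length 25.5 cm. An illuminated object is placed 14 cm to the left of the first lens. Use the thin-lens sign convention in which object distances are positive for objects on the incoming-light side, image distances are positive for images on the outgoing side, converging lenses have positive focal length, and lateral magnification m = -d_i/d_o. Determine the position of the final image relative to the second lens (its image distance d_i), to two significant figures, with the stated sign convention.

First lens: d_i1 = 1/(1/(-14) - 1/14) = -7.000 cm.
With d_i1 < 0 the first image is virtual and lies on the object side; the object distance for lens 2 is d_o2 = 29 - (-7.000) = 36.000 cm.
Second lens: d_i2 = 1/(1/25.5 - 1/(36.000)) = 87.429 cm.

87 cm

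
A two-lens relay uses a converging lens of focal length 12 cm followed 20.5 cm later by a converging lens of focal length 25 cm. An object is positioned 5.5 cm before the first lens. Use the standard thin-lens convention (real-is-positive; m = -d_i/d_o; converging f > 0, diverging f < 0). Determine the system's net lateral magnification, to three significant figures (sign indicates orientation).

-8.16

First lens: d_i1 = 1/(1/12 - 1/5.5) = -10.154 cm.
m_1 = -(-10.154)/5.5 = 1.8462.
The intermediate image is virtual, 10.154 cm to the left of lens 1, so d_o2 = L - d_i1 = 20.5 - (-10.154) = 30.654 cm.
Second lens: d_i2 = 1/(1/25 - 1/(30.654)) = 135.544 cm.
m_2 = -(135.544)/(30.654) = -4.4218.
The system's lateral magnification is m_1 m_2 = (1.8462)(-4.4218) = -8.1633.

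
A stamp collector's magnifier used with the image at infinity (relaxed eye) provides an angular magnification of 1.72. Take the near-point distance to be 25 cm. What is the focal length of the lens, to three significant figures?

14.5 cm

For the image at infinity, M = D/f.
f = D/M = 25/1.72 = 14.535 cm.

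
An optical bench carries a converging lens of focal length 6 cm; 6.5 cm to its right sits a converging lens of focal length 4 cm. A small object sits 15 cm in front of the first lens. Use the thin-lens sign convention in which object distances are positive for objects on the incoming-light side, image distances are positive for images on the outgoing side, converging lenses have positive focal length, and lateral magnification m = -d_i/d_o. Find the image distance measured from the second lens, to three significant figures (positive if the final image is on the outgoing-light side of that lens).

First lens: d_i1 = 1/(1/6 - 1/15) = 10.000 cm.
Since 10.000 cm > 6.5 cm, the first image lies past the second lens and serves as a virtual object: d_o2 = L - d_i1 = -3.500 cm.
Second lens: d_i2 = 1/(1/4 - 1/(-3.500)) = 1.867 cm.

1.87 cm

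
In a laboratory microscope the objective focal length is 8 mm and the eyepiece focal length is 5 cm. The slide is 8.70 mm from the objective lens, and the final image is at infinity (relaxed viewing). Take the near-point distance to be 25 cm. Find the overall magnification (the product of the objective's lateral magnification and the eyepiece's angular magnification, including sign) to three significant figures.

Convert to cm: f_obj = 8 mm = 0.8 cm; d_o = 8.70 mm = 0.87 cm.
Objective: 1/d_i = 1/f_obj - 1/d_o = 1/0.8 - 1/0.87 = 0.10057 cm^-1, so d_i = 9.943 cm.
m_obj = -d_i/d_o = -9.943/0.87 = -11.429.
Eyepiece angular magnification (image at infinity): M_eye = D/f_e = 25/5 = 5.000.
Overall M = m_obj x M_eye = (-11.429)(5.000) = -57.14.

-57.1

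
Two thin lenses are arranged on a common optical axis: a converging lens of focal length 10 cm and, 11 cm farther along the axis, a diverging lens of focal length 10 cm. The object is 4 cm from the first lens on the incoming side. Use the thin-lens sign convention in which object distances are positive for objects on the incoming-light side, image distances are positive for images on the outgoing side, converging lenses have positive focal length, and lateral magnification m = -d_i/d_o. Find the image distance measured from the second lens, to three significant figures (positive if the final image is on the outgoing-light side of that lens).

Lens 1: 1/d_i1 = 1/f_1 - 1/d_o1 = 1/10 - 1/4 = -0.15000 cm^-1, so d_i1 = -6.667 cm.
With d_i1 < 0 the first image is virtual and lies on the object side; the object distance for lens 2 is d_o2 = 11 - (-6.667) = 17.667 cm.
Lens 2: 1/d_i2 = 1/f_2 - 1/d_o2 = 1/(-10) - 1/(17.667) = -0.15660 cm^-1, so d_i2 = -6.386 cm.

-6.39 cm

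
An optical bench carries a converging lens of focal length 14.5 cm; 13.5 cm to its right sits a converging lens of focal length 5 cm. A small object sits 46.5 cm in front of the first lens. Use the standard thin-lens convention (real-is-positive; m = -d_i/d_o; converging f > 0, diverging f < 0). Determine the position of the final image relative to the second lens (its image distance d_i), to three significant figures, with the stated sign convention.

3.01 cm

First lens: d_i1 = 1/(1/14.5 - 1/46.5) = 21.070 cm.
This image would form 21.070 cm past lens 1, i.e. 7.570 cm beyond lens 2, so it is a virtual object for lens 2: d_o2 = 13.5 - 21.070 = -7.570 cm.
Second lens: d_i2 = 1/(1/5 - 1/(-7.570)) = 3.011 cm.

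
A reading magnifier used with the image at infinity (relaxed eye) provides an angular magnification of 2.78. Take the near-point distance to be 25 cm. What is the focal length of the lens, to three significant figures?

8.99 cm

For the image at infinity, M = D/f.
f = D/M = 25/2.78 = 8.993 cm.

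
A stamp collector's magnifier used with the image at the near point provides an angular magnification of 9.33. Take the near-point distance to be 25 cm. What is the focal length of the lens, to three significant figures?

For the image at the near point, M = 1 + D/f.
f = D/(M - 1) = 25/(9.33 - 1) = 3.001 cm.

3.00 cm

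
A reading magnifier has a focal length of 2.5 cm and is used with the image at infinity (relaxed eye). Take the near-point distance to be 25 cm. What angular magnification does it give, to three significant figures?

M = D/f = 25/2.5 = 10.000.

10.0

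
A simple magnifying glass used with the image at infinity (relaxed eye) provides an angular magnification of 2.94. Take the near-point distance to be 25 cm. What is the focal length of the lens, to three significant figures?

8.50 cm

For the image at infinity, M = D/f.
f = D/M = 25/2.94 = 8.503 cm.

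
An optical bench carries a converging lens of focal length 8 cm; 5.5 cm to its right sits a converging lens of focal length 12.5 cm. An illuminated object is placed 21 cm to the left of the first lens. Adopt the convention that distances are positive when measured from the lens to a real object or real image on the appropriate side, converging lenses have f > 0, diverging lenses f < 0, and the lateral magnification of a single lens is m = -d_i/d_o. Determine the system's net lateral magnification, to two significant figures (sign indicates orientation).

-0.39

Applying the thin-lens equation to the first lens, 1/8 = 1/21 + 1/d_i1, which gives d_i1 = 12.923 cm.
Its lateral magnification is m_1 = -d_i1/d_o1 = -(12.923)/21 = -0.6154.
Since 12.923 cm > 5.5 cm, the first image lies past the second lens and serves as a virtual object: d_o2 = L - d_i1 = -7.423 cm.
Applying the thin-lens equation again with f_2 = 12.5 cm and d_o2 = -7.423 cm gives d_i2 = 4.657 cm.
m_2 = -(4.657)/(-7.423) = 0.6274.
Overall magnification: m = m_1 m_2 = -0.3861.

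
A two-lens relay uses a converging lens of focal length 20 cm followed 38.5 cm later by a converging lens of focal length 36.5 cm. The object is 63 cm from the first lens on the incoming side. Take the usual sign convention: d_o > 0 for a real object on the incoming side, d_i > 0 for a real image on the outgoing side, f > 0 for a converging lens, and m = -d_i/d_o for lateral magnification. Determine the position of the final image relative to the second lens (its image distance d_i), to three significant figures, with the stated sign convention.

-12.3 cm

Applying the thin-lens equation to the first lens, 1/20 = 1/63 + 1/d_i1, which gives d_i1 = 29.302 cm.
The intermediate image is 29.302 cm to the right of lens 1, so d_o2 = L - d_i1 = 38.5 - 29.302 = 9.198 cm.
Applying the thin-lens equation again with f_2 = 36.5 cm and d_o2 = 9.198 cm gives d_i2 = -12.296 cm.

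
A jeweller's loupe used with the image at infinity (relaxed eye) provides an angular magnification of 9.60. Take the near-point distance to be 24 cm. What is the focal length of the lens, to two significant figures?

2.5 cm

For the image at infinity, M = D/f.
f = D/M = 24/9.6 = 2.500 cm.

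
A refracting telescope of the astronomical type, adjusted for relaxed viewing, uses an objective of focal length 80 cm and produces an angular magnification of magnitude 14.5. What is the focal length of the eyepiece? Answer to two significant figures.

5.5 cm

|M| = f_obj/f_eye, so f_eye = f_obj/|M| = 80/14.5 = 5.517 cm.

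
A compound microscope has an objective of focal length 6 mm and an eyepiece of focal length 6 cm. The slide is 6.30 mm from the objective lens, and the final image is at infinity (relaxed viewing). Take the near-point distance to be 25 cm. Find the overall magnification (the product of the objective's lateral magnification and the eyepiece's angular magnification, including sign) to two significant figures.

-83

Convert to cm: f_obj = 6 mm = 0.6 cm; d_o = 6.30 mm = 0.63 cm.
Objective: 1/d_i = 1/f_obj - 1/d_o = 1/0.6 - 1/0.63 = 0.07937 cm^-1, so d_i = 12.600 cm.
m_obj = -d_i/d_o = -12.600/0.63 = -20.000.
Eyepiece angular magnification (image at infinity): M_eye = D/f_e = 25/6 = 4.167.
Overall M = m_obj x M_eye = (-20.000)(4.167) = -83.33.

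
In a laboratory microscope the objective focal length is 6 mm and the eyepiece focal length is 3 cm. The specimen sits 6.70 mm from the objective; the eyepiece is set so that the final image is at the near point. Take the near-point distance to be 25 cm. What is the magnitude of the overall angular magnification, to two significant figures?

Convert to cm: f_obj = 6 mm = 0.6 cm; d_o = 6.70 mm = 0.67 cm.
Objective: 1/d_i = 1/f_obj - 1/d_o = 1/0.6 - 1/0.67 = 0.17413 cm^-1, so d_i = 5.743 cm.
m_obj = -d_i/d_o = -5.743/0.67 = -8.571.
Eyepiece angular magnification (image at near point): M_eye = 1 + D/f_e = 1 + 25/3 = 9.333.
Overall M = m_obj x M_eye = (-8.571)(9.333) = -80.00.
|M| = 80.00.

80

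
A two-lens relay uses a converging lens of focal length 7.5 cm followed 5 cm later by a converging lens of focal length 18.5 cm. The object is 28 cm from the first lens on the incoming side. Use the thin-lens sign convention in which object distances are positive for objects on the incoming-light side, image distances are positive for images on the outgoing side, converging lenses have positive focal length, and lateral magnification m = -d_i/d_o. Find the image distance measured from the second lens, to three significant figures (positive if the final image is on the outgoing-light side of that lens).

Applying the thin-lens equation to the first lens, 1/7.5 = 1/28 + 1/d_i1, which gives d_i1 = 10.244 cm.
This image would form 10.244 cm past lens 1, i.e. 5.244 cm beyond lens 2, so it is a virtual object for lens 2: d_o2 = 5 - 10.244 = -5.244 cm.
Applying the thin-lens equation again with f_2 = 18.5 cm and d_o2 = -5.244 cm gives d_i2 = 4.086 cm.

4.09 cm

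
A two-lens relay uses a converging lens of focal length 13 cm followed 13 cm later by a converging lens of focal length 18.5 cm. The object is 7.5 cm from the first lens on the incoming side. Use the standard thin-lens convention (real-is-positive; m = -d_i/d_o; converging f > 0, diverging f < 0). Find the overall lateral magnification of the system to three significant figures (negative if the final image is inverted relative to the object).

-3.58

First lens: d_i1 = 1/(1/13 - 1/7.5) = -17.727 cm.
m_1 = -(-17.727)/7.5 = 2.3636.
The intermediate image is virtual, 17.727 cm to the left of lens 1, so d_o2 = L - d_i1 = 13 - (-17.727) = 30.727 cm.
Second lens: d_i2 = 1/(1/18.5 - 1/(30.727)) = 46.491 cm.
m_2 = -(46.491)/(30.727) = -1.5130.
Total m = m_1 x m_2 = (2.3636)(-1.5130) = -3.5762.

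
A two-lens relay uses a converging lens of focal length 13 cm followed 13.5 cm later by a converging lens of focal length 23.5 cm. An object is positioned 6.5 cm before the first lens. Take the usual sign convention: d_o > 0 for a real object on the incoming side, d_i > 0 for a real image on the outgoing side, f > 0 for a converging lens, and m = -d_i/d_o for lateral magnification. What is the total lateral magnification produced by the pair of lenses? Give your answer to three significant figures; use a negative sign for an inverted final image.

First lens: d_i1 = 1/(1/13 - 1/6.5) = -13.000 cm.
m_1 = -(-13.000)/6.5 = 2.0000.
With d_i1 < 0 the first image is virtual and lies on the object side; the object distance for lens 2 is d_o2 = 13.5 - (-13.000) = 26.500 cm.
Second lens: d_i2 = 1/(1/23.5 - 1/(26.500)) = 207.583 cm.
m_2 = -(207.583)/(26.500) = -7.8333.
The system's lateral magnification is m_1 m_2 = (2.0000)(-7.8333) = -15.6667.

-15.7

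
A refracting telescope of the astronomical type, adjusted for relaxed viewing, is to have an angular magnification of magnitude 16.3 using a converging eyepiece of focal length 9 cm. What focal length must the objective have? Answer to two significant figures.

150 cm

|M| = f_obj/|f_eye|, so f_obj = |M| x |f_eye| = 16.3 x 9 = 146.700 cm.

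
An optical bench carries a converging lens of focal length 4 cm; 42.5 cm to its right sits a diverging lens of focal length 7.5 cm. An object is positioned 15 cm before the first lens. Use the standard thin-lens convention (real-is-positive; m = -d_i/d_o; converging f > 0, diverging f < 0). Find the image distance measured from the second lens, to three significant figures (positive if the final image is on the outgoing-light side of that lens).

First lens: d_i1 = 1/(1/4 - 1/15) = 5.455 cm.
Object distance for lens 2: d_o2 = 42.5 - 5.455 = 37.045 cm.
Second lens: d_i2 = 1/(1/(-7.5) - 1/(37.045)) = -6.237 cm.

-6.24 cm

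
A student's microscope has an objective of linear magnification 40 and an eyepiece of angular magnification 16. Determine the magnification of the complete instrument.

The overall magnification of a compound microscope is the product of the objective and eyepiece magnifications:
M = M_obj x M_eye = 40 x 16 = 640.

640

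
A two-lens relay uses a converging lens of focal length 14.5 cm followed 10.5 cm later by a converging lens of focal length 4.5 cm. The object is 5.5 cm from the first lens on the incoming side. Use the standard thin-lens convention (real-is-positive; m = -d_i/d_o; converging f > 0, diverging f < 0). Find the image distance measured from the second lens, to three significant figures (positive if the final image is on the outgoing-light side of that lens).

Lens 1: 1/d_i1 = 1/f_1 - 1/d_o1 = 1/14.5 - 1/5.5 = -0.11285 cm^-1, so d_i1 = -8.861 cm.
The intermediate image is virtual, 8.861 cm to the left of lens 1, so d_o2 = L - d_i1 = 10.5 - (-8.861) = 19.361 cm.
Lens 2: 1/d_i2 = 1/f_2 - 1/d_o2 = 1/4.5 - 1/(19.361) = 0.17057 cm^-1, so d_i2 = 5.863 cm.

5.86 cm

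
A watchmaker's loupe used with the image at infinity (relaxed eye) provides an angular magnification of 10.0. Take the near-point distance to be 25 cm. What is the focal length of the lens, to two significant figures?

2.5 cm

For the image at infinity, M = D/f.
f = D/M = 25/10.0 = 2.500 cm.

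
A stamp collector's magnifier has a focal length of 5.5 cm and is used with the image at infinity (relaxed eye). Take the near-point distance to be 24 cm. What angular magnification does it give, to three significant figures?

M = D/f = 24/5.5 = 4.364.

4.36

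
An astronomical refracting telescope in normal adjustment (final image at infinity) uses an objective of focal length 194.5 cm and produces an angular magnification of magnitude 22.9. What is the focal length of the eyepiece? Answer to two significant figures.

|M| = f_obj/f_eye, so f_eye = f_obj/|M| = 194.5/22.9 = 8.493 cm.

8.5 cm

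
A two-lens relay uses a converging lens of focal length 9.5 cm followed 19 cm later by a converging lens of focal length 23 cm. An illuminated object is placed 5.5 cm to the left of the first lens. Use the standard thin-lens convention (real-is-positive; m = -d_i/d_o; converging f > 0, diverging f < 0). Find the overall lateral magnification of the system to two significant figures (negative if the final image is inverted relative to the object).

First lens: d_i1 = 1/(1/9.5 - 1/5.5) = -13.062 cm.
m_1 = -(-13.062)/5.5 = 2.3750.
The intermediate image is virtual, 13.062 cm to the left of lens 1, so d_o2 = L - d_i1 = 19 - (-13.062) = 32.062 cm.
Second lens: d_i2 = 1/(1/23 - 1/(32.062)) = 81.372 cm.
m_2 = -(81.372)/(32.062) = -2.5379.
Total m = m_1 x m_2 = (2.3750)(-2.5379) = -6.0276.

-6.0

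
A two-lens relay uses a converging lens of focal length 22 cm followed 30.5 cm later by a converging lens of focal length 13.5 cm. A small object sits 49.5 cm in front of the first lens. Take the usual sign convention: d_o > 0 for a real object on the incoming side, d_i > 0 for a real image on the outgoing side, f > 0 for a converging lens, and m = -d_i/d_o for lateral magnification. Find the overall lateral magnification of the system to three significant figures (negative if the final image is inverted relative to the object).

-0.478

First lens: d_i1 = 1/(1/22 - 1/49.5) = 39.600 cm.
m_1 = -(39.600)/49.5 = -0.8000.
Since 39.600 cm > 30.5 cm, the first image lies past the second lens and serves as a virtual object: d_o2 = L - d_i1 = -9.100 cm.
Second lens: d_i2 = 1/(1/13.5 - 1/(-9.100)) = 5.436 cm.
m_2 = -(5.436)/(-9.100) = 0.5973.
Overall magnification: m = m_1 m_2 = -0.4779.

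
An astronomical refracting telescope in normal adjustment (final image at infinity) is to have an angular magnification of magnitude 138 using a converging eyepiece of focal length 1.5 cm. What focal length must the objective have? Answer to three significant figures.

207 cm

|M| = f_obj/|f_eye|, so f_obj = |M| x |f_eye| = 138.0 x 1.5 = 207.000 cm.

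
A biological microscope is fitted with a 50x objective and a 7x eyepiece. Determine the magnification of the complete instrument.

The overall magnification of a compound microscope is the product of the objective and eyepiece magnifications:
M = M_obj x M_eye = 50 x 7 = 350.

350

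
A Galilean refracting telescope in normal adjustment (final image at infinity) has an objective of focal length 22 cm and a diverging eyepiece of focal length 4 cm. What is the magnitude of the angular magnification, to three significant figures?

|M| = f_obj/|f_eye| = 22/4 = 5.500.

5.50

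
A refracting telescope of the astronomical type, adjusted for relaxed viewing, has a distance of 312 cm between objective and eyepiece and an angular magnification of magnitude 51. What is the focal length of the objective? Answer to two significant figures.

In normal adjustment the tube length equals f_obj + f_eye and |M| = f_obj/f_eye.
So f_obj = 51 f_eye and 51 f_eye + f_eye = 312 cm, giving f_eye = 312/52 = 6.000 cm and f_obj = 306.000 cm.

310 cm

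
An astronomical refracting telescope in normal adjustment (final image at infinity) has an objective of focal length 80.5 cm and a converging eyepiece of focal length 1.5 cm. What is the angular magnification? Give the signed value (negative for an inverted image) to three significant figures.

M = -f_obj/f_eye = -80.5/(1.5) = -53.667.

-53.7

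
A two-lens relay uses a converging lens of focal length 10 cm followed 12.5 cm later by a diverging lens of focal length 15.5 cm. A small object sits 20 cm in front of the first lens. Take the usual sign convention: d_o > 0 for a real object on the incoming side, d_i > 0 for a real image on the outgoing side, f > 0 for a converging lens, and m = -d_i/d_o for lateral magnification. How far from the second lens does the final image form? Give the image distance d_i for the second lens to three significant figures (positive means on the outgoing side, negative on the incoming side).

14.5 cm

Lens 1: 1/d_i1 = 1/f_1 - 1/d_o1 = 1/10 - 1/20 = 0.05000 cm^-1, so d_i1 = 20.000 cm.
This image would form 20.000 cm past lens 1, i.e. 7.500 cm beyond lens 2, so it is a virtual object for lens 2: d_o2 = 12.5 - 20.000 = -7.500 cm.
Lens 2: 1/d_i2 = 1/f_2 - 1/d_o2 = 1/(-15.5) - 1/(-7.500) = 0.06882 cm^-1, so d_i2 = 14.531 cm.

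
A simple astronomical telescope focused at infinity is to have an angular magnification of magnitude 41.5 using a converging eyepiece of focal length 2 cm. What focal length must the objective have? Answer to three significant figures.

|M| = f_obj/|f_eye|, so f_obj = |M| x |f_eye| = 41.5 x 2 = 83.000 cm.

83.0 cm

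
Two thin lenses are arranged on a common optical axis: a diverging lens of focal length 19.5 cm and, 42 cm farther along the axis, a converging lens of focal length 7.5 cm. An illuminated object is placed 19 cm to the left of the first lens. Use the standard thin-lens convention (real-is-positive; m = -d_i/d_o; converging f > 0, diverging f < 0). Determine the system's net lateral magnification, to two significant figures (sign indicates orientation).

First lens: d_i1 = 1/(1/(-19.5) - 1/19) = -9.623 cm.
m_1 = -(-9.623)/19 = 0.5065.
With d_i1 < 0 the first image is virtual and lies on the object side; the object distance for lens 2 is d_o2 = 42 - (-9.623) = 51.623 cm.
Second lens: d_i2 = 1/(1/7.5 - 1/(51.623)) = 8.775 cm.
m_2 = -(8.775)/(51.623) = -0.1700.
Total m = m_1 x m_2 = (0.5065)(-0.1700) = -0.0861.

-0.086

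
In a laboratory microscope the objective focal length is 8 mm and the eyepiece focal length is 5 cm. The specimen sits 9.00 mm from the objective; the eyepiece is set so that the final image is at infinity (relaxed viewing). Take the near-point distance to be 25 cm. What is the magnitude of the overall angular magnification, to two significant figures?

40

Convert to cm: f_obj = 8 mm = 0.8 cm; d_o = 9.00 mm = 0.90 cm.
Objective: 1/d_i = 1/f_obj - 1/d_o = 1/0.8 - 1/0.90 = 0.13889 cm^-1, so d_i = 7.200 cm.
m_obj = -d_i/d_o = -7.200/0.90 = -8.000.
Eyepiece angular magnification (image at infinity): M_eye = D/f_e = 25/5 = 5.000.
Overall M = m_obj x M_eye = (-8.000)(5.000) = -40.00.
|M| = 40.00.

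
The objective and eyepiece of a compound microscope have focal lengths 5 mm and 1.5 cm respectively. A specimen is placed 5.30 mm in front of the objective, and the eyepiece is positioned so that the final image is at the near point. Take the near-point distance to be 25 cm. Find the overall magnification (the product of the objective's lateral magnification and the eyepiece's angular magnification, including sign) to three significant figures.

Convert to cm: f_obj = 5 mm = 0.5 cm; d_o = 5.30 mm = 0.53 cm.
Objective: 1/d_i = 1/f_obj - 1/d_o = 1/0.5 - 1/0.53 = 0.11321 cm^-1, so d_i = 8.833 cm.
m_obj = -d_i/d_o = -8.833/0.53 = -16.667.
Eyepiece angular magnification (image at near point): M_eye = 1 + D/f_e = 1 + 25/1.5 = 17.667.
Overall M = m_obj x M_eye = (-16.667)(17.667) = -294.44.

-294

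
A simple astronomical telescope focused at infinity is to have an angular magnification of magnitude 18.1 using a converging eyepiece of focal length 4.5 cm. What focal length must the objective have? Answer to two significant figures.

|M| = f_obj/|f_eye|, so f_obj = |M| x |f_eye| = 18.1 x 4.5 = 81.450 cm.

81 cm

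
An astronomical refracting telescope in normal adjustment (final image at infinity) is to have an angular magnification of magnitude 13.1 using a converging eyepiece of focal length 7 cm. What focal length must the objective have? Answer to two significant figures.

92 cm

|M| = f_obj/|f_eye|, so f_obj = |M| x |f_eye| = 13.1 x 7 = 91.700 cm.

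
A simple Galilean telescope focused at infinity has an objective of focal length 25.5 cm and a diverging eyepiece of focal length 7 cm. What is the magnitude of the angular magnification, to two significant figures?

3.6

|M| = f_obj/|f_eye| = 25.5/7 = 3.643.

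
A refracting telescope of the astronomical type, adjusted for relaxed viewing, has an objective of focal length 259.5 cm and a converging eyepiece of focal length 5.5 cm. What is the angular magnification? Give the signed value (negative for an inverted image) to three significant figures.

M = -f_obj/f_eye = -259.5/(5.5) = -47.182.

-47.2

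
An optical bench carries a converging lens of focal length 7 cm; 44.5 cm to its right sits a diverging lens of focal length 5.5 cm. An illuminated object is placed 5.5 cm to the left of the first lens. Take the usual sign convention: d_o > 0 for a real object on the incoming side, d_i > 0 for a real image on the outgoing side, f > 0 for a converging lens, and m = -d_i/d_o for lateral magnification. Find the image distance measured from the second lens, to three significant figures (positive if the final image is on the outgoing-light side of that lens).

-5.10 cm

First lens: d_i1 = 1/(1/7 - 1/5.5) = -25.667 cm.
With d_i1 < 0 the first image is virtual and lies on the object side; the object distance for lens 2 is d_o2 = 44.5 - (-25.667) = 70.167 cm.
Second lens: d_i2 = 1/(1/(-5.5) - 1/(70.167)) = -5.100 cm.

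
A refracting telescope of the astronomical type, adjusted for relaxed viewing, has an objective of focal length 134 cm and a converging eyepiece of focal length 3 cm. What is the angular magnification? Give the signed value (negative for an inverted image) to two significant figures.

M = -f_obj/f_eye = -134/(3) = -44.667.

-45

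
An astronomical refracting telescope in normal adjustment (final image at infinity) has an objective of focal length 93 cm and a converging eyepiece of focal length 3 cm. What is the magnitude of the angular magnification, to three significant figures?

|M| = f_obj/|f_eye| = 93/3 = 31.000.

31.0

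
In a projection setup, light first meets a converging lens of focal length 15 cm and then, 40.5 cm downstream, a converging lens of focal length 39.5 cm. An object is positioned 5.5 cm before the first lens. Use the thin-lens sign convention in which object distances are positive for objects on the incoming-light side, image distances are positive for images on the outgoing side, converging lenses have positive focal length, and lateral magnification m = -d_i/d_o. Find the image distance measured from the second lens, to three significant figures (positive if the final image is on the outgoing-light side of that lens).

201 cm

Applying the thin-lens equation to the first lens, 1/15 = 1/5.5 + 1/d_i1, which gives d_i1 = -8.684 cm.
With d_i1 < 0 the first image is virtual and lies on the object side; the object distance for lens 2 is d_o2 = 40.5 - (-8.684) = 49.184 cm.
Applying the thin-lens equation again with f_2 = 39.5 cm and d_o2 = 49.184 cm gives d_i2 = 200.613 cm.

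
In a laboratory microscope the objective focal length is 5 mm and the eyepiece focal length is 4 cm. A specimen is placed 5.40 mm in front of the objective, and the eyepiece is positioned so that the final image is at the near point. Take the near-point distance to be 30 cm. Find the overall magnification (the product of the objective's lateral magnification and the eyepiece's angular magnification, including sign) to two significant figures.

Convert to cm: f_obj = 5 mm = 0.5 cm; d_o = 5.40 mm = 0.54 cm.
Objective: 1/d_i = 1/f_obj - 1/d_o = 1/0.5 - 1/0.54 = 0.14815 cm^-1, so d_i = 6.750 cm.
m_obj = -d_i/d_o = -6.750/0.54 = -12.500.
Eyepiece angular magnification (image at near point): M_eye = 1 + D/f_e = 1 + 30/4 = 8.500.
Overall M = m_obj x M_eye = (-12.500)(8.500) = -106.25.

-110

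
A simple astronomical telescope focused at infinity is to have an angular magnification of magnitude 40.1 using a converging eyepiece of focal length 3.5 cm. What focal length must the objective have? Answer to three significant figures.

140 cm

|M| = f_obj/|f_eye|, so f_obj = |M| x |f_eye| = 40.1 x 3.5 = 140.350 cm.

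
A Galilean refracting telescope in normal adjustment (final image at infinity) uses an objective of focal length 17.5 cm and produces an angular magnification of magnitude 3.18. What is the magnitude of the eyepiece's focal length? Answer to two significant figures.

|M| = f_obj/|f_eye|, so |f_eye| = f_obj/|M| = 17.5/3.18 = 5.503 cm.
(The eyepiece is diverging, so its signed focal length is -5.503 cm.)

5.5 cm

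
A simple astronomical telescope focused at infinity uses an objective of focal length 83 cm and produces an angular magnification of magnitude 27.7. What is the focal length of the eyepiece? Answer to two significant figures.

3.0 cm

|M| = f_obj/f_eye, so f_eye = f_obj/|M| = 83/27.7 = 2.996 cm.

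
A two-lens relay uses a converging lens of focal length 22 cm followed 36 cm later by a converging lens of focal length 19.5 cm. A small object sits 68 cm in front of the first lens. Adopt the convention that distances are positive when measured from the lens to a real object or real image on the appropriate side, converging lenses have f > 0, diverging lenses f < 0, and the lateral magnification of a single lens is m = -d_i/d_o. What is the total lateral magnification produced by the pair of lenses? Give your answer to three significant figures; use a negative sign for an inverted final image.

-0.582

First lens: d_i1 = 1/(1/22 - 1/68) = 32.522 cm.
m_1 = -(32.522)/68 = -0.4783.
That image sits 3.478 cm in front of the second lens, so d_o2 = 3.478 cm.
Second lens: d_i2 = 1/(1/19.5 - 1/(3.478)) = -4.233 cm.
m_2 = -(-4.233)/(3.478) = 1.2171.
The system's lateral magnification is m_1 m_2 = (-0.4783)(1.2171) = -0.5821.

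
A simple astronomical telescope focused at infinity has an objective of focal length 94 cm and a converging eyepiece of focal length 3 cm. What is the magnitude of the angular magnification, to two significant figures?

31

|M| = f_obj/|f_eye| = 94/3 = 31.333.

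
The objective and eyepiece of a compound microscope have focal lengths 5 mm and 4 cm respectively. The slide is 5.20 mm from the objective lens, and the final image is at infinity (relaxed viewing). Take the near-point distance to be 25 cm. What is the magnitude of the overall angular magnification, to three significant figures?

Convert to cm: f_obj = 5 mm = 0.5 cm; d_o = 5.20 mm = 0.52 cm.
Objective: 1/d_i = 1/f_obj - 1/d_o = 1/0.5 - 1/0.52 = 0.07692 cm^-1, so d_i = 13.000 cm.
m_obj = -d_i/d_o = -13.000/0.52 = -25.000.
Eyepiece angular magnification (image at infinity): M_eye = D/f_e = 25/4 = 6.250.
Overall M = m_obj x M_eye = (-25.000)(6.250) = -156.25.
|M| = 156.25.

156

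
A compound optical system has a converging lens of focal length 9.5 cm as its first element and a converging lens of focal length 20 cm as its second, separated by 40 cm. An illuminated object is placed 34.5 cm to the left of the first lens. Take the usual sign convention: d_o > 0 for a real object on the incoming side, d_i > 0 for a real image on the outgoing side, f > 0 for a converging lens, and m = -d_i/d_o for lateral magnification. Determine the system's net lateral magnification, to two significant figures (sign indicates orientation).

1.1

Lens 1: 1/d_i1 = 1/f_1 - 1/d_o1 = 1/9.5 - 1/34.5 = 0.07628 cm^-1, so d_i1 = 13.110 cm.
m_1 = -(13.110)/34.5 = -0.3800.
That image sits 26.890 cm in front of the second lens, so d_o2 = 26.890 cm.
Lens 2: 1/d_i2 = 1/f_2 - 1/d_o2 = 1/20 - 1/(26.890) = 0.01281 cm^-1, so d_i2 = 78.055 cm.
m_2 = -(78.055)/(26.890) = -2.9028.
Total m = m_1 x m_2 = (-0.3800)(-2.9028) = 1.1030.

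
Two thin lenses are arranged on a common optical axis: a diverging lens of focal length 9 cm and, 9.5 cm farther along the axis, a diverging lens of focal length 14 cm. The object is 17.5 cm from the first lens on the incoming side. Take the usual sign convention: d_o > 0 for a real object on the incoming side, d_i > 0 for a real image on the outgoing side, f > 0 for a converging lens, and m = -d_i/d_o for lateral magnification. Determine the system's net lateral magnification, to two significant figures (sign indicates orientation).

0.16

First lens: d_i1 = 1/(1/(-9) - 1/17.5) = -5.943 cm.
m_1 = -(-5.943)/17.5 = 0.3396.
The intermediate image is virtual, 5.943 cm to the left of lens 1, so d_o2 = L - d_i1 = 9.5 - (-5.943) = 15.443 cm.
Second lens: d_i2 = 1/(1/(-14) - 1/(15.443)) = -7.343 cm.
m_2 = -(-7.343)/(15.443) = 0.4755.
The system's lateral magnification is m_1 m_2 = (0.3396)(0.4755) = 0.1615.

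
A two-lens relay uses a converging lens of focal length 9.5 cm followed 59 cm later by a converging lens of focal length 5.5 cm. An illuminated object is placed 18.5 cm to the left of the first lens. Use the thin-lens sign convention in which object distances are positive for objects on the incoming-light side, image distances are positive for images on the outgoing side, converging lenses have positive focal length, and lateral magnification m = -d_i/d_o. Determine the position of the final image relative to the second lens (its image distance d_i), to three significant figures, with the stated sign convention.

6.39 cm

Applying the thin-lens equation to the first lens, 1/9.5 = 1/18.5 + 1/d_i1, which gives d_i1 = 19.528 cm.
The intermediate image is 19.528 cm to the right of lens 1, so d_o2 = L - d_i1 = 59 - 19.528 = 39.472 cm.
Applying the thin-lens equation again with f_2 = 5.5 cm and d_o2 = 39.472 cm gives d_i2 = 6.390 cm.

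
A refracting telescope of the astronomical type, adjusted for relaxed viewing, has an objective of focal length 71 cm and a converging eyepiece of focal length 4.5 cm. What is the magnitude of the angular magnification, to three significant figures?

15.8

|M| = f_obj/|f_eye| = 71/4.5 = 15.778.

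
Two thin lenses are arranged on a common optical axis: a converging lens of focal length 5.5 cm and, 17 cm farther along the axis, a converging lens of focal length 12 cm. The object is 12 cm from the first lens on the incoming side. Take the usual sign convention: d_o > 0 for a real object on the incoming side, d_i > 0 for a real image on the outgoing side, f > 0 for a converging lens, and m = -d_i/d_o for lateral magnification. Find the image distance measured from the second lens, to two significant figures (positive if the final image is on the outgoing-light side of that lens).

Applying the thin-lens equation to the first lens, 1/5.5 = 1/12 + 1/d_i1, which gives d_i1 = 10.154 cm.
That image sits 6.846 cm in front of the second lens, so d_o2 = 6.846 cm.
Applying the thin-lens equation again with f_2 = 12 cm and d_o2 = 6.846 cm gives d_i2 = -15.940 cm.

-16 cm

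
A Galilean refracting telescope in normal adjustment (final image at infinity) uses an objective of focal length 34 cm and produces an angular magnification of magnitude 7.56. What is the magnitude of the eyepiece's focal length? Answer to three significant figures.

4.50 cm

|M| = f_obj/|f_eye|, so |f_eye| = f_obj/|M| = 34/7.56 = 4.497 cm.
(The eyepiece is diverging, so its signed focal length is -4.497 cm.)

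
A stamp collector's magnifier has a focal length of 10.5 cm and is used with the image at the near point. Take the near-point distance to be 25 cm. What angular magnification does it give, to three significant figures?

3.38

M = 1 + D/f = 1 + 25/10.5 = 3.381.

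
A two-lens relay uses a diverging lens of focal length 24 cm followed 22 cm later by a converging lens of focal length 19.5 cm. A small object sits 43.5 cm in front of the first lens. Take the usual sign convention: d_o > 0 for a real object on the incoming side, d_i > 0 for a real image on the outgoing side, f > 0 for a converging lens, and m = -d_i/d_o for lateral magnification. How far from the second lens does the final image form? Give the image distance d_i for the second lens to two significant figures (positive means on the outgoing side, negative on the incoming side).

Applying the thin-lens equation to the first lens, 1/(-24) = 1/43.5 + 1/d_i1, which gives d_i1 = -15.467 cm.
The intermediate image is virtual, 15.467 cm to the left of lens 1, so d_o2 = L - d_i1 = 22 - (-15.467) = 37.467 cm.
Applying the thin-lens equation again with f_2 = 19.5 cm and d_o2 = 37.467 cm gives d_i2 = 40.664 cm.

41 cm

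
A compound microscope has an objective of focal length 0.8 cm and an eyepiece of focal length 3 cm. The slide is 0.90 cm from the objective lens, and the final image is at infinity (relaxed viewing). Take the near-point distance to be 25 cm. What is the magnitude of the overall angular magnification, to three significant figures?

66.7

Objective: 1/d_i = 1/f_obj - 1/d_o = 1/0.8 - 1/0.90 = 0.13889 cm^-1, so d_i = 7.200 cm.
m_obj = -d_i/d_o = -7.200/0.90 = -8.000.
Eyepiece angular magnification (image at infinity): M_eye = D/f_e = 25/3 = 8.333.
Overall M = m_obj x M_eye = (-8.000)(8.333) = -66.67.
|M| = 66.67.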